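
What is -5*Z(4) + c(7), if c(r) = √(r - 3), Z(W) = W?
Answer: -18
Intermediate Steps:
c(r) = √(-3 + r)
-5*Z(4) + c(7) = -5*4 + √(-3 + 7) = -20 + √4 = -20 + 2 = -18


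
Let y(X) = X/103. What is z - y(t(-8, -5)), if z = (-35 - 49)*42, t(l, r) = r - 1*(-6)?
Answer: -363385/103 ≈ -3528.0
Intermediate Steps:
t(l, r) = 6 + r (t(l, r) = r + 6 = 6 + r)
z = -3528 (z = -84*42 = -3528)
y(X) = X/103 (y(X) = X*(1/103) = X/103)
z - y(t(-8, -5)) = -3528 - (6 - 5)/103 = -3528 - 1/103 = -363385/103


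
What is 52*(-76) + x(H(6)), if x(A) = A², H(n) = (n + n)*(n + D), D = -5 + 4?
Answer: -352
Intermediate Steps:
D = -1
H(n) = 2*n*(-1 + n) (H(n) = (n + n)*(n - 1) = (2*n)*(-1 + n) = 2*n*(-1 + n))
52*(-76) + x(H(6)) = 52*(-76) + (2*6*(-1 + 6))² = -3952 + (2*6*5)² = -3952 + 60² = -3952 + 3600 = -352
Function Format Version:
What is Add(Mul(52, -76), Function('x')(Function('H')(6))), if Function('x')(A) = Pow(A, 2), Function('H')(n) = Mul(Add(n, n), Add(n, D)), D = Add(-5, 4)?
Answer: -352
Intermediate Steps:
D = -1
Function('H')(n) = Mul(2, n, Add(-1, n)) (Function('H')(n) = Mul(Add(n, n), Add(n, -1)) = Mul(Mul(2, n), Add(-1, n)) = Mul(2, n, Add(-1, n)))
Add(Mul(52, -76), Function('x')(Function('H')(6))) = Add(Mul(52, -76), Pow(Mul(2, 6, Add(-1, 6)), 2)) = Add(-3952, Pow(Mul(2, 6, 5), 2)) = Add(-3952, Pow(60, 2)) = Add(-3952, 3600) = -352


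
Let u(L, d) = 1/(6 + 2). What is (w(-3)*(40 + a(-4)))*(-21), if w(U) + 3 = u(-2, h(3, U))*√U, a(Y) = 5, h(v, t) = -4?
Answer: 2835 - 945*I*√3/8 ≈ 2835.0 - 204.6*I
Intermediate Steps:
u(L, d) = ⅛ (u(L, d) = 1/8 = ⅛)
w(U) = -3 + √U/8
(w(-3)*(40 + a(-4)))*(-21) = ((-3 + √(-3)/8)*(40 + 5))*(-21) = ((-3 + (I*√3)/8)*45)*(-21) = ((-3 + I*√3/8)*45)*(-21) = (-135 + 45*I*√3/8)*(-21) = 2835 - 945*I*√3/8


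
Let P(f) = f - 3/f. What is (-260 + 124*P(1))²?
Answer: 258064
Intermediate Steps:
(-260 + 124*P(1))² = (-260 + 124*(1 - 3/1))² = (-260 + 124*(1 - 3*1))² = (-260 + 124*(1 - 3))² = (-260 + 124*(-2))² = (-260 - 248)² = (-508)² = 258064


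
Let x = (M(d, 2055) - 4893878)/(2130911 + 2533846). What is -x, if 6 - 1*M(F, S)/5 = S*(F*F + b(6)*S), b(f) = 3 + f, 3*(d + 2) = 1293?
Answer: 2085951248/4664757 ≈ 447.17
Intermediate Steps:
d = 429 (d = -2 + (1/3)*1293 = -2 + 431 = 429)
M(F, S) = 30 - 5*S*(F**2 + 9*S) (M(F, S) = 30 - 5*S*(F*F + (3 + 6)*S) = 30 - 5*S*(F**2 + 9*S))
x = -2085951248/4664757 (x = ((30 - 45*2055**2 - 5*2055*429**2) - 4893878)/(2130911 + 2533846) = ((30 - 45*4223025 - 5*2055*184041) - 4893878)/4664757 = ((30 - 190036125 - 1891021275) - 4893878)*(1/4664757) = (-2081057370 - 4893878)*(1/4664757) = -2085951248*1/4664757 = -2085951248/4664757 ≈ -447.17)
-x = -1*(-2085951248/4664757) = 2085951248/4664757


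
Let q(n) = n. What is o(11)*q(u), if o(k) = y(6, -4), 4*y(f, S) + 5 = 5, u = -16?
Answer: 0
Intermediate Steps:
y(f, S) = 0 (y(f, S) = -5/4 + (¼)*5 = -5/4 + 5/4 = 0)
o(k) = 0
o(11)*q(u) = 0*(-16) = 0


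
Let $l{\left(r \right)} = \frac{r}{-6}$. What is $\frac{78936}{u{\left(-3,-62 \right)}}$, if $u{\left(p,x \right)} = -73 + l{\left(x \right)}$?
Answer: $- \frac{59202}{47} \approx -1259.6$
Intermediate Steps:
$l{\left(r \right)} = - \frac{r}{6}$ ($l{\left(r \right)} = r \left(- \frac{1}{6}\right) = - \frac{r}{6}$)
$u{\left(p,x \right)} = -73 - \frac{x}{6}$
$\frac{78936}{u{\left(-3,-62 \right)}} = \frac{78936}{-73 - - \frac{31}{3}} = \frac{78936}{-73 + \frac{31}{3}} = \frac{78936}{- \frac{188}{3}} = 78936 \left(- \frac{3}{188}\right) = - \frac{59202}{47}$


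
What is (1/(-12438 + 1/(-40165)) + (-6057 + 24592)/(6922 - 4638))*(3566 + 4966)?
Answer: 19750471492964625/285255766741 ≈ 69238.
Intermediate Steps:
(1/(-12438 + 1/(-40165)) + (-6057 + 24592)/(6922 - 4638))*(3566 + 4966) = (1/(-12438 - 1/40165) + 18535/2284)*8532 = (1/(-499572271/40165) + 18535*(1/2284))*8532 = (-40165/499572271 + 18535/2284)*8532 = (9259480306125/1141023066964)*8532 = 19750471492964625/285255766741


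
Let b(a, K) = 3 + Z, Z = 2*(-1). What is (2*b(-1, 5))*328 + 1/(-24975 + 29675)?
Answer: 3083201/4700 ≈ 656.00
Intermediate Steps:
Z = -2
b(a, K) = 1 (b(a, K) = 3 - 2 = 1)
(2*b(-1, 5))*328 + 1/(-24975 + 29675) = (2*1)*328 + 1/(-24975 + 29675) = 2*328 + 1/4700 = 656 + 1/4700 = 3083201/4700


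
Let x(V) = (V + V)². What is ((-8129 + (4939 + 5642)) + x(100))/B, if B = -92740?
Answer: -10613/23185 ≈ -0.45775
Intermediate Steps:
x(V) = 4*V² (x(V) = (2*V)² = 4*V²)
((-8129 + (4939 + 5642)) + x(100))/B = ((-8129 + (4939 + 5642)) + 4*100²)/(-92740) = ((-8129 + 10581) + 4*10000)*(-1/92740) = (2452 + 40000)*(-1/92740) = 42452*(-1/92740) = -10613/23185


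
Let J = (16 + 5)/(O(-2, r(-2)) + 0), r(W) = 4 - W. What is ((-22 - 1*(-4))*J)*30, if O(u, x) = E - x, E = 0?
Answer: 1890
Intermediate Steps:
O(u, x) = -x (O(u, x) = 0 - x = -x)
J = -7/2 (J = (16 + 5)/(-(4 - 1*(-2)) + 0) = 21/(-(4 + 2) + 0) = 21/(-1*6 + 0) = 21/(-6 + 0) = 21/(-6) = 21*(-⅙) = -7/2 ≈ -3.5000)
((-22 - 1*(-4))*J)*30 = ((-22 - 1*(-4))*(-7/2))*30 = ((-22 + 4)*(-7/2))*30 = -18*(-7/2)*30 = 63*30 = 1890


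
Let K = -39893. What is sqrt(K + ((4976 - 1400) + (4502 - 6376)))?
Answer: I*sqrt(38191) ≈ 195.43*I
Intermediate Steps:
sqrt(K + ((4976 - 1400) + (4502 - 6376))) = sqrt(-39893 + ((4976 - 1400) + (4502 - 6376))) = sqrt(-39893 + (3576 - 1874)) = sqrt(-39893 + 1702) = sqrt(-38191) = I*sqrt(38191)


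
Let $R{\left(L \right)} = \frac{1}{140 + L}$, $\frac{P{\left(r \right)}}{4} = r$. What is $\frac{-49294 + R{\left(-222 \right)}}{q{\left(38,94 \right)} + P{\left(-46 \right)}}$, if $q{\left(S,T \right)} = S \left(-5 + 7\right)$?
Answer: $\frac{4042109}{8856} \approx 456.43$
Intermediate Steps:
$P{\left(r \right)} = 4 r$
$q{\left(S,T \right)} = 2 S$ ($q{\left(S,T \right)} = S 2 = 2 S$)
$\frac{-49294 + R{\left(-222 \right)}}{q{\left(38,94 \right)} + P{\left(-46 \right)}} = \frac{-49294 + \frac{1}{140 - 222}}{2 \cdot 38 + 4 \left(-46\right)} = \frac{-49294 + \frac{1}{-82}}{76 - 184} = \frac{-49294 - \frac{1}{82}}{-108} = \left(- \frac{4042109}{82}\right) \left(- \frac{1}{108}\right) = \frac{4042109}{8856}$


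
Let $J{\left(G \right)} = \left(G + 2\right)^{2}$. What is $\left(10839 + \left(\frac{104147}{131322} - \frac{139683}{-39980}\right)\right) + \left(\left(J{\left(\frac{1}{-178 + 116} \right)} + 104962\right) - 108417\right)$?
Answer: $\frac{4662176563085912}{630686708895} \approx 7392.2$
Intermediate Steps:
$J{\left(G \right)} = \left(2 + G\right)^{2}$
$\left(10839 + \left(\frac{104147}{131322} - \frac{139683}{-39980}\right)\right) + \left(\left(J{\left(\frac{1}{-178 + 116} \right)} + 104962\right) - 108417\right) = \left(10839 + \left(\frac{104147}{131322} - \frac{139683}{-39980}\right)\right) - \left(3455 - \left(2 + \frac{1}{-178 + 116}\right)^{2}\right) = \left(10839 + \left(104147 \cdot \frac{1}{131322} - - \frac{139683}{39980}\right)\right) - \left(3455 - \left(2 + \frac{1}{-62}\right)^{2}\right) = \left(10839 + \left(\frac{104147}{131322} + \frac{139683}{39980}\right)\right) - \left(3455 - \left(2 - \frac{1}{62}\right)^{2}\right) = \left(10839 + \frac{11253623993}{2625126780}\right) - \left(3455 - \frac{15129}{3844}\right) = \frac{28465002792413}{2625126780} + \left(\left(\frac{15129}{3844} + 104962\right) - 108417\right) = \frac{28465002792413}{2625126780} + \left(\frac{403489057}{3844} - 108417\right) = \frac{28465002792413}{2625126780} - \frac{13265891}{3844} = \frac{4662176563085912}{630686708895}$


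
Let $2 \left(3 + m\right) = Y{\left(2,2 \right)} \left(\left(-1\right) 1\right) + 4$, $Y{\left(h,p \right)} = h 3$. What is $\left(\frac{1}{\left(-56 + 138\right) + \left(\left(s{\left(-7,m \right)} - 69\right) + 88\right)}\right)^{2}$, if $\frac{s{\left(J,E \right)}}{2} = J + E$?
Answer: $\frac{1}{6241} \approx 0.00016023$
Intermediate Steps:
$Y{\left(h,p \right)} = 3 h$
$m = -4$ ($m = -3 + \frac{3 \cdot 2 \left(\left(-1\right) 1\right) + 4}{2} = -3 + \frac{6 \left(-1\right) + 4}{2} = -3 + \frac{-6 + 4}{2} = -3 + \frac{1}{2} \left(-2\right) = -3 - 1 = -4$)
$s{\left(J,E \right)} = 2 E + 2 J$ ($s{\left(J,E \right)} = 2 \left(J + E\right) = 2 \left(E + J\right) = 2 E + 2 J$)
$\left(\frac{1}{\left(-56 + 138\right) + \left(\left(s{\left(-7,m \right)} - 69\right) + 88\right)}\right)^{2} = \left(\frac{1}{\left(-56 + 138\right) + \left(\left(\left(2 \left(-4\right) + 2 \left(-7\right)\right) - 69\right) + 88\right)}\right)^{2} = \left(\frac{1}{82 + \left(\left(\left(-8 - 14\right) - 69\right) + 88\right)}\right)^{2} = \left(\frac{1}{82 + \left(\left(-22 - 69\right) + 88\right)}\right)^{2} = \left(\frac{1}{82 + \left(-91 + 88\right)}\right)^{2} = \left(\frac{1}{82 - 3}\right)^{2} = \left(\frac{1}{79}\right)^{2} = \frac{1}{6241}$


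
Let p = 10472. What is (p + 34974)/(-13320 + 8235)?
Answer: -45446/5085 ≈ -8.9373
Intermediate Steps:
(p + 34974)/(-13320 + 8235) = (10472 + 34974)/(-13320 + 8235) = 45446/(-5085) = 45446*(-1/5085) = -45446/5085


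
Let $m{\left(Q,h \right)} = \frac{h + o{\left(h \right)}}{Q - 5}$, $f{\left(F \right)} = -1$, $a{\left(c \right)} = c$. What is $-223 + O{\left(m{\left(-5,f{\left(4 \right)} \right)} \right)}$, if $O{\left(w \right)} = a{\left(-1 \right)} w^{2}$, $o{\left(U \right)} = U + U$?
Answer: $- \frac{22309}{100} \approx -223.09$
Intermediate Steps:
$o{\left(U \right)} = 2 U$
$m{\left(Q,h \right)} = \frac{3 h}{-5 + Q}$ ($m{\left(Q,h \right)} = \frac{h + 2 h}{Q - 5} = \frac{3 h}{-5 + Q}$)
$O{\left(w \right)} = - w^{2}$
$-223 + O{\left(m{\left(-5,f{\left(4 \right)} \right)} \right)} = -223 - \left(3 \left(-1\right) \frac{1}{-5 - 5}\right)^{2} = -223 - \left(3 \left(-1\right) \frac{1}{-10}\right)^{2} = -223 - \left(3 \left(-1\right) \left(- \frac{1}{10}\right)\right)^{2} = -223 - \left(\frac{3}{10}\right)^{2} = -223 - \frac{9}{100} = - \frac{22309}{100}$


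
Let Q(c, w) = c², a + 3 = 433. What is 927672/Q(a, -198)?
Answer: 231918/46225 ≈ 5.0172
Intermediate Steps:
a = 430 (a = -3 + 433 = 430)
927672/Q(a, -198) = 927672/(430²) = 927672/184900 = 927672*(1/184900) = 231918/46225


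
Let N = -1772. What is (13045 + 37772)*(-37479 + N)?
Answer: -1994618067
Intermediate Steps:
(13045 + 37772)*(-37479 + N) = (13045 + 37772)*(-37479 - 1772) = 50817*(-39251) = -1994618067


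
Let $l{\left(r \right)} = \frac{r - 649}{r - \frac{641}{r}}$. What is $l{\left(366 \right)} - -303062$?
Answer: $\frac{40402606952}{133315} \approx 3.0306 \cdot 10^{5}$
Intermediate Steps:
$l{\left(r \right)} = \frac{-649 + r}{r - \frac{641}{r}}$
$l{\left(366 \right)} - -303062 = \frac{366 \left(-649 + 366\right)}{-641 + 366^{2}} - -303062 = 366 \frac{1}{-641 + 133956} \left(-283\right) + 303062 = 366 \cdot \frac{1}{133315} \left(-283\right) + 303062 = - \frac{103578}{133315} + 303062 = \frac{40402606952}{133315}$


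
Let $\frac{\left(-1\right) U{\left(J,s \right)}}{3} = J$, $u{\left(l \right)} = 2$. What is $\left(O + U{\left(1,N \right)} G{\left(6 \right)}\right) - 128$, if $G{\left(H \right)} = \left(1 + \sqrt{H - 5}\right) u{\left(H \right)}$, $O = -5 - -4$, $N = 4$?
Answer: $-141$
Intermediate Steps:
$O = -1$ ($O = -5 + 4 = -1$)
$U{\left(J,s \right)} = - 3 J$
$G{\left(H \right)} = 2 + 2 \sqrt{-5 + H}$ ($G{\left(H \right)} = \left(1 + \sqrt{H - 5}\right) 2 = \left(1 + \sqrt{-5 + H}\right) 2 = 2 + 2 \sqrt{-5 + H}$)
$\left(O + U{\left(1,N \right)} G{\left(6 \right)}\right) - 128 = \left(-1 + \left(-3\right) 1 \left(2 + 2 \sqrt{-5 + 6}\right)\right) - 128 = \left(-1 - 3 \left(2 + 2 \sqrt{1}\right)\right) - 128 = \left(-1 - 3 \left(2 + 2 \cdot 1\right)\right) - 128 = \left(-1 - 3 \left(2 + 2\right)\right) - 128 = \left(-1 - 12\right) - 128 = -13 - 128 = -141$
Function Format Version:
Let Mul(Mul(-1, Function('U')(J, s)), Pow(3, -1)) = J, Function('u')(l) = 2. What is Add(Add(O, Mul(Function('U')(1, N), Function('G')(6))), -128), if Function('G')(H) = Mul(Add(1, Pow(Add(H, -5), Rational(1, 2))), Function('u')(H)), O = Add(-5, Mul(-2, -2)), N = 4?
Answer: -141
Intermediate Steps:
O = -1 (O = Add(-5, 4) = -1)
Function('U')(J, s) = Mul(-3, J)
Function('G')(H) = Add(2, Mul(2, Pow(Add(-5, H), Rational(1, 2)))) (Function('G')(H) = Mul(Add(1, Pow(Add(H, -5), Rational(1, 2))), 2) = Mul(Add(1, Pow(Add(-5, H), Rational(1, 2))), 2) = Add(2, Mul(2, Pow(Add(-5, H), Rational(1, 2)))))
Add(Add(O, Mul(Function('U')(1, N), Function('G')(6))), -128) = Add(Add(-1, Mul(Mul(-3, 1), Add(2, Mul(2, Pow(Add(-5, 6), Rational(1, 2)))))), -128) = Add(Add(-1, Mul(-3, Add(2, Mul(2, Pow(1, Rational(1, 2)))))), -128) = Add(Add(-1, Mul(-3, Add(2, Mul(2, 1)))), -128) = Add(Add(-1, Mul(-3, Add(2, 2))), -128) = Add(Add(-1, Mul(-3, 4)), -128) = Add(Add(-1, -12), -128) = Add(-13, -128) = -141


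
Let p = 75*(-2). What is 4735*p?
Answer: -710250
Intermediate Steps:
p = -150
4735*p = 4735*(-150) = -710250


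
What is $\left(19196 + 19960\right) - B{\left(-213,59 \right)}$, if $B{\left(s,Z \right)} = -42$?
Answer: $39198$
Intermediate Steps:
$\left(19196 + 19960\right) - B{\left(-213,59 \right)} = \left(19196 + 19960\right) - -42 = 39156 + 42 = 39198$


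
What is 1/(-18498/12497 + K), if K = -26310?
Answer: -12497/328814568 ≈ -3.8006e-5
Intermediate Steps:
1/(-18498/12497 + K) = 1/(-18498/12497 - 26310) = 1/(-328814568/12497) = -12497/328814568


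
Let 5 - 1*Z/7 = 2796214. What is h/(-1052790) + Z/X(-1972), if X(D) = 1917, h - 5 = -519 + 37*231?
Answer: -6868920503677/672732810 ≈ -10210.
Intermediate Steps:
Z = -19573463 (Z = 35 - 7*2796214 = 35 - 19573498 = -19573463)
h = 8033 (h = 5 + (-519 + 37*231) = 5 + (-519 + 8547) = 5 + 8028 = 8033)
h/(-1052790) + Z/X(-1972) = 8033/(-1052790) - 19573463/1917 = 8033*(-1/1052790) - 19573463*1/1917 = -8033/1052790 - 19573463/1917 = -6868920503677/672732810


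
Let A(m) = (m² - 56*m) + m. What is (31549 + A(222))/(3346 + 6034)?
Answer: 68623/9380 ≈ 7.3159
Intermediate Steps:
A(m) = m² - 55*m
(31549 + A(222))/(3346 + 6034) = (31549 + 222*(-55 + 222))/(3346 + 6034) = (31549 + 222*167)/9380 = (31549 + 37074)*(1/9380) = 68623*(1/9380) = 68623/9380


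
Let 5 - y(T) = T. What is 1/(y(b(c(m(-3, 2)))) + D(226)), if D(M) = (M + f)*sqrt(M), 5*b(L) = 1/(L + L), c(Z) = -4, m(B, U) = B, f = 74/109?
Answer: -31841080/73583663819373 + 1436358400*sqrt(226)/73583663819373 ≈ 0.00029302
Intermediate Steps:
f = 74/109 (f = 74*(1/109) = 74/109 ≈ 0.67890)
b(L) = 1/(10*L) (b(L) = 1/(5*(L + L)) = 1/(5*((2*L))) = (1/(2*L))/5 = 1/(10*L))
y(T) = 5 - T
D(M) = sqrt(M)*(74/109 + M) (D(M) = (M + 74/109)*sqrt(M) = (74/109 + M)*sqrt(M) = sqrt(M)*(74/109 + M))
1/(y(b(c(m(-3, 2)))) + D(226)) = 1/((5 - 1/(10*(-4))) + sqrt(226)*(74/109 + 226)) = 1/((5 - (-1)/(10*4)) + sqrt(226)*(24708/109)) = 1/((5 - 1*(-1/40)) + 24708*sqrt(226)/109) = 1/((5 + 1/40) + 24708*sqrt(226)/109) = 1/(201/40 + 24708*sqrt(226)/109)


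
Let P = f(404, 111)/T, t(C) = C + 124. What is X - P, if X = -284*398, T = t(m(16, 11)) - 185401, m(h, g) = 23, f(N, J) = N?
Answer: -10469814862/92627 ≈ -1.1303e+5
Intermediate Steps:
t(C) = 124 + C
T = -185254 (T = (124 + 23) - 185401 = 147 - 185401 = -185254)
X = -113032
P = -202/92627 (P = 404/(-185254) = 404*(-1/185254) = -202/92627 ≈ -0.0021808)
X - P = -113032 - 1*(-202/92627) = -113032 + 202/92627 = -10469814862/92627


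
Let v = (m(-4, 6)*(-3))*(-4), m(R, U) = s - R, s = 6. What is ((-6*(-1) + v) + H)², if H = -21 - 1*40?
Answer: 4225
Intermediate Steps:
m(R, U) = 6 - R
v = 120 (v = ((6 - 1*(-4))*(-3))*(-4) = ((6 + 4)*(-3))*(-4) = (10*(-3))*(-4) = -30*(-4) = 120)
H = -61 (H = -21 - 40 = -61)
((-6*(-1) + v) + H)² = ((-6*(-1) + 120) - 61)² = ((6 + 120) - 61)² = (126 - 61)² = 65² = 4225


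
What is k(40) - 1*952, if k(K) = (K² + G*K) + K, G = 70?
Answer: 3488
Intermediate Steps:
k(K) = K² + 71*K (k(K) = (K² + 70*K) + K = K² + 71*K)
k(40) - 1*952 = 40*(71 + 40) - 1*952 = 40*111 - 952 = 4440 - 952 = 3488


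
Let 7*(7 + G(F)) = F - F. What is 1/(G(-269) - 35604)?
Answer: -1/35611 ≈ -2.8081e-5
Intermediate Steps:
G(F) = -7 (G(F) = -7 + (F - F)/7 = -7 + (⅐)*0 = -7 + 0 = -7)
1/(G(-269) - 35604) = 1/(-7 - 35604) = 1/(-35611) = -1/35611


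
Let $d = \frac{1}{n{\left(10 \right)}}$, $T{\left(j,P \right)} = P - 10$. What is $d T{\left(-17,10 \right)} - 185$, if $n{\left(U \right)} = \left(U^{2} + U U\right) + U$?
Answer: $-185$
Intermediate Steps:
$T{\left(j,P \right)} = -10 + P$
$n{\left(U \right)} = U + 2 U^{2}$ ($n{\left(U \right)} = \left(U^{2} + U^{2}\right) + U = 2 U^{2} + U = U + 2 U^{2}$)
$d = \frac{1}{210}$ ($d = \frac{1}{10 \left(1 + 2 \cdot 10\right)} = \frac{1}{10 \left(1 + 20\right)} = \frac{1}{10 \cdot 21} = \frac{1}{210} \approx 0.0047619$)
$d T{\left(-17,10 \right)} - 185 = \frac{-10 + 10}{210} - 185 = \frac{1}{210} \cdot 0 + \left(-250 + 65\right) = 0 - 185 = -185$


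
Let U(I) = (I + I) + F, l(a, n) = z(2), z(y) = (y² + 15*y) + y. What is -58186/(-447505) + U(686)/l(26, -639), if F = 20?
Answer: 52085138/1342515 ≈ 38.797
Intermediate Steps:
z(y) = y² + 16*y
l(a, n) = 36 (l(a, n) = 2*(16 + 2) = 2*18 = 36)
U(I) = 20 + 2*I (U(I) = (I + I) + 20 = 2*I + 20 = 20 + 2*I)
-58186/(-447505) + U(686)/l(26, -639) = -58186/(-447505) + (20 + 2*686)/36 = -58186*(-1/447505) + (20 + 1372)*(1/36) = 58186/447505 + 1392*(1/36) = 58186/447505 + 116/3 = 52085138/1342515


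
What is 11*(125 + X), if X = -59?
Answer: 726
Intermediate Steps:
11*(125 + X) = 11*(125 - 59) = 11*66 = 726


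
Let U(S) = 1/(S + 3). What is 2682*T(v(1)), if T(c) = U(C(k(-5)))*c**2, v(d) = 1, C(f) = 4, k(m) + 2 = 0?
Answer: 2682/7 ≈ 383.14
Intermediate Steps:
k(m) = -2 (k(m) = -2 + 0 = -2)
U(S) = 1/(3 + S)
T(c) = c**2/7 (T(c) = c**2/(3 + 4) = c**2/7)
2682*T(v(1)) = 2682*((1/7)*1**2) = 2682*((1/7)*1) = 2682*(1/7) = 2682/7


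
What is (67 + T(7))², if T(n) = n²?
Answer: 13456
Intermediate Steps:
(67 + T(7))² = (67 + 7²)² = (67 + 49)² = 116² = 13456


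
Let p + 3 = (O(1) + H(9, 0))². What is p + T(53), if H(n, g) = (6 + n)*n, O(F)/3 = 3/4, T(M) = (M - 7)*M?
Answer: 340361/16 ≈ 21273.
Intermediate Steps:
T(M) = M*(-7 + M) (T(M) = (-7 + M)*M = M*(-7 + M))
O(F) = 9/4 (O(F) = 3*(3/4) = 3*(3*(¼)) = 3*(¾) = 9/4)
H(n, g) = n*(6 + n)
p = 301353/16 (p = -3 + (9/4 + 9*(6 + 9))² = -3 + (9/4 + 9*15)² = -3 + (9/4 + 135)² = -3 + (549/4)² = -3 + 301401/16 = 301353/16 ≈ 18835.)
p + T(53) = 301353/16 + 53*(-7 + 53) = 301353/16 + 53*46 = 301353/16 + 2438 = 340361/16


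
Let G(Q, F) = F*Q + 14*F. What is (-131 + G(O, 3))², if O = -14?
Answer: 17161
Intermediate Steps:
G(Q, F) = 14*F + F*Q
(-131 + G(O, 3))² = (-131 + 3*(14 - 14))² = (-131 + 3*0)² = (-131 + 0)² = (-131)² = 17161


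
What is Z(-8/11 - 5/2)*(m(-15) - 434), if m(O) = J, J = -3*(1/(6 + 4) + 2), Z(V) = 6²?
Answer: -79254/5 ≈ -15851.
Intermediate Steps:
Z(V) = 36
J = -63/10 (J = -3*(1/10 + 2) = -3*(⅒ + 2) = -3*21/10 = -63/10 ≈ -6.3000)
m(O) = -63/10
Z(-8/11 - 5/2)*(m(-15) - 434) = 36*(-63/10 - 434) = 36*(-4403/10) = -79254/5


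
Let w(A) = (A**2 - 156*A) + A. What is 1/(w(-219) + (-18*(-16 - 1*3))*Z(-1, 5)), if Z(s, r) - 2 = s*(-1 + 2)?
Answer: 1/82248 ≈ 1.2158e-5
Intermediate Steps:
w(A) = A**2 - 155*A
Z(s, r) = 2 + s (Z(s, r) = 2 + s*(-1 + 2) = 2 + s*1 = 2 + s)
1/(w(-219) + (-18*(-16 - 1*3))*Z(-1, 5)) = 1/(-219*(-155 - 219) + (-18*(-16 - 1*3))*(2 - 1)) = 1/(-219*(-374) - 18*(-16 - 3)*1) = 1/(81906 - 18*(-19)*1) = 1/(81906 + 342*1) = 1/(81906 + 342) = 1/82248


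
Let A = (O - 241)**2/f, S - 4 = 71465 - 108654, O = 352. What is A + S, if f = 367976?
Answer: -13683175239/367976 ≈ -37185.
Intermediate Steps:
S = -37185 (S = 4 + (71465 - 108654) = 4 - 37189 = -37185)
A = 12321/367976 (A = (352 - 241)**2/367976 = 111**2*(1/367976) = 12321*(1/367976) = 12321/367976 ≈ 0.033483)
A + S = 12321/367976 - 37185 = -13683175239/367976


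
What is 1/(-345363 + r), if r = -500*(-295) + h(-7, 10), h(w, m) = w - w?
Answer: -1/197863 ≈ -5.0540e-6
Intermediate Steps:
h(w, m) = 0
r = 147500 (r = -500*(-295) + 0 = 147500 + 0 = 147500)
1/(-345363 + r) = 1/(-345363 + 147500) = 1/(-197863) = -1/197863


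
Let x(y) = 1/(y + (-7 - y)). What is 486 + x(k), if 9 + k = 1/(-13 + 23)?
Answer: 3401/7 ≈ 485.86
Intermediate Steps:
k = -89/10 (k = -9 + 1/(-13 + 23) = -9 + 1/10 = -89/10 ≈ -8.9000)
x(y) = -1/7 (x(y) = 1/(-7) = -1/7)
486 + x(k) = 486 - 1/7 = 3401/7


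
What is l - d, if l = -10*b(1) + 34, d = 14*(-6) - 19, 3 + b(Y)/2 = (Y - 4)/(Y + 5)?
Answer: 207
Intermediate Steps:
b(Y) = -6 + 2*(-4 + Y)/(5 + Y) (b(Y) = -6 + 2*((Y - 4)/(Y + 5)) = -6 + 2*((-4 + Y)/(5 + Y)) = -6 + 2*(-4 + Y)/(5 + Y))
d = -103 (d = -84 - 19 = -103)
l = 104 (l = -20*(-19 - 2*1)/(5 + 1) + 34 = -20*(-19 - 2)/6 + 34 = -20*(-21)/6 + 34 = -10*(-7) + 34 = 70 + 34 = 104)
l - d = 104 - 1*(-103) = 104 + 103 = 207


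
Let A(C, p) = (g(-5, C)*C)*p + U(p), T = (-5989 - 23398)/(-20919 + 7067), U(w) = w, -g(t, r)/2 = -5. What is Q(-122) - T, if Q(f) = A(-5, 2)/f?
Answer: -1113859/844972 ≈ -1.3182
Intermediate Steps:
g(t, r) = 10 (g(t, r) = -2*(-5) = 10)
T = 29387/13852 (T = -29387/(-13852) = -29387*(-1/13852) = 29387/13852 ≈ 2.1215)
A(C, p) = p + 10*C*p (A(C, p) = (10*C)*p + p = 10*C*p + p = p + 10*C*p)
Q(f) = -98/f (Q(f) = (2*(1 + 10*(-5)))/f = (2*(1 - 50))/f = (2*(-49))/f = -98/f)
Q(-122) - T = -98/(-122) - 1*29387/13852 = -98*(-1/122) - 29387/13852 = 49/61 - 29387/13852 = -1113859/844972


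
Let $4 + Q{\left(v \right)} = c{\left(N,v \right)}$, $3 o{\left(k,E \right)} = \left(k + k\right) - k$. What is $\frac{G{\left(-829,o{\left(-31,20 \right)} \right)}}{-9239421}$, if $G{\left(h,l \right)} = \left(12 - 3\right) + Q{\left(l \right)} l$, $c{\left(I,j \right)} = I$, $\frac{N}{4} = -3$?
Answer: $- \frac{523}{27718263} \approx -1.8868 \cdot 10^{-5}$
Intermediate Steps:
$N = -12$ ($N = 4 \left(-3\right) = -12$)
$o{\left(k,E \right)} = \frac{k}{3}$ ($o{\left(k,E \right)} = \frac{\left(k + k\right) - k}{3} = \frac{2 k - k}{3} = \frac{k}{3}$)
$Q{\left(v \right)} = -16$ ($Q{\left(v \right)} = -4 - 12 = -16$)
$G{\left(h,l \right)} = 9 - 16 l$ ($G{\left(h,l \right)} = \left(12 - 3\right) - 16 l = 9 - 16 l$)
$\frac{G{\left(-829,o{\left(-31,20 \right)} \right)}}{-9239421} = \frac{9 - 16 \cdot \frac{1}{3} \left(-31\right)}{-9239421} = \left(9 - - \frac{496}{3}\right) \left(- \frac{1}{9239421}\right) = \left(9 + \frac{496}{3}\right) \left(- \frac{1}{9239421}\right) = \frac{523}{3} \left(- \frac{1}{9239421}\right) = - \frac{523}{27718263}$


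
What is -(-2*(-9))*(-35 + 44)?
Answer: -162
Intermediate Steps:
-(-2*(-9))*(-35 + 44) = -18*9 = -1*162 = -162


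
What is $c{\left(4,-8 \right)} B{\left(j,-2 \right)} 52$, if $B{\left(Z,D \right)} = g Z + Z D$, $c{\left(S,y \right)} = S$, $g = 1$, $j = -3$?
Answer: $624$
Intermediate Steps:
$B{\left(Z,D \right)} = Z + D Z$ ($B{\left(Z,D \right)} = 1 Z + Z D = Z + D Z$)
$c{\left(4,-8 \right)} B{\left(j,-2 \right)} 52 = 4 \left(- 3 \left(1 - 2\right)\right) 52 = 4 \left(\left(-3\right) \left(-1\right)\right) 52 = 4 \cdot 3 \cdot 52 = 12 \cdot 52 = 624$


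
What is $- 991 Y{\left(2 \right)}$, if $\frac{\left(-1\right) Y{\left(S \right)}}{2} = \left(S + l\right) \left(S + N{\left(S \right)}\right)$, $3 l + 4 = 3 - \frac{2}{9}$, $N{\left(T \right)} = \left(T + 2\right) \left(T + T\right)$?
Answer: $\frac{170452}{3} \approx 56817.0$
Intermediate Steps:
$N{\left(T \right)} = 2 T \left(2 + T\right)$ ($N{\left(T \right)} = \left(2 + T\right) 2 T = 2 T \left(2 + T\right)$)
$l = - \frac{11}{27}$ ($l = - \frac{4}{3} + \frac{3 - \frac{2}{9}}{3} = - \frac{4}{3} + \frac{1}{3} \cdot \frac{25}{9} = - \frac{4}{3} + \frac{25}{27} = - \frac{11}{27} \approx -0.40741$)
$Y{\left(S \right)} = - 2 \left(- \frac{11}{27} + S\right) \left(S + 2 S \left(2 + S\right)\right)$ ($Y{\left(S \right)} = - 2 \left(S - \frac{11}{27}\right) \left(S + 2 S \left(2 + S\right)\right) = - 2 \left(- \frac{11}{27} + S\right) \left(S + 2 S \left(2 + S\right)\right)$)
$- 991 Y{\left(2 \right)} = - 991 \cdot \frac{2}{27} \cdot 2 \left(55 - 226 - 54 \cdot 2^{2}\right) = - 991 \cdot \frac{2}{27} \cdot 2 \left(55 - 226 - 216\right) = - 991 \cdot \frac{2}{27} \cdot 2 \left(-387\right) = \left(-991\right) \left(- \frac{172}{3}\right) = \frac{170452}{3}$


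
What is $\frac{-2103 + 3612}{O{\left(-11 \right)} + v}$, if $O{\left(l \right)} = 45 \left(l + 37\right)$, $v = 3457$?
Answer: $\frac{1509}{4627} \approx 0.32613$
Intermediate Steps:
$O{\left(l \right)} = 1665 + 45 l$ ($O{\left(l \right)} = 45 \left(37 + l\right) = 1665 + 45 l$)
$\frac{-2103 + 3612}{O{\left(-11 \right)} + v} = \frac{-2103 + 3612}{\left(1665 + 45 \left(-11\right)\right) + 3457} = \frac{1509}{\left(1665 - 495\right) + 3457} = \frac{1509}{1170 + 3457} = \frac{1509}{4627}$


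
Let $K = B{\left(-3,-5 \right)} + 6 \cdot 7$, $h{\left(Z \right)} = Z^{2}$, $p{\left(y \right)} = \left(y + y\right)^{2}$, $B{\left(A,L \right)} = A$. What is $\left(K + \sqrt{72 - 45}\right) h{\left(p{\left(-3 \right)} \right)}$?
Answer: $50544 + 3888 \sqrt{3} \approx 57278.0$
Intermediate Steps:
$p{\left(y \right)} = 4 y^{2}$ ($p{\left(y \right)} = \left(2 y\right)^{2} = 4 y^{2}$)
$K = 39$ ($K = -3 + 6 \cdot 7 = -3 + 42 = 39$)
$\left(K + \sqrt{72 - 45}\right) h{\left(p{\left(-3 \right)} \right)} = \left(39 + \sqrt{72 - 45}\right) \left(4 \left(-3\right)^{2}\right)^{2} = \left(39 + \sqrt{27}\right) \left(4 \cdot 9\right)^{2} = \left(39 + 3 \sqrt{3}\right) 36^{2} = \left(39 + 3 \sqrt{3}\right) 1296 = 50544 + 3888 \sqrt{3}$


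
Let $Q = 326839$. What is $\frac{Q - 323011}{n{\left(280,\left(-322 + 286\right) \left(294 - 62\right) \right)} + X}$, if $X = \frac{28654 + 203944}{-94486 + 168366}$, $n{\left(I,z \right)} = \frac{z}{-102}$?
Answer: $\frac{2403907440}{53397563} \approx 45.019$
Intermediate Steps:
$n{\left(I,z \right)} = - \frac{z}{102}$ ($n{\left(I,z \right)} = z \left(- \frac{1}{102}\right) = - \frac{z}{102}$)
$X = \frac{116299}{36940}$ ($X = \frac{232598}{73880} = 232598 \cdot \frac{1}{73880} = \frac{116299}{36940} \approx 3.1483$)
$\frac{Q - 323011}{n{\left(280,\left(-322 + 286\right) \left(294 - 62\right) \right)} + X} = \frac{326839 - 323011}{- \frac{\left(-322 + 286\right) \left(294 - 62\right)}{102} + \frac{116299}{36940}} = \frac{3828}{- \frac{\left(-36\right) 232}{102} + \frac{116299}{36940}} = \frac{3828}{\left(- \frac{1}{102}\right) \left(-8352\right) + \frac{116299}{36940}} = \frac{3828}{\frac{1392}{17} + \frac{116299}{36940}} = \frac{3828}{\frac{53397563}{627980}} = 3828 \cdot \frac{627980}{53397563} = \frac{2403907440}{53397563}$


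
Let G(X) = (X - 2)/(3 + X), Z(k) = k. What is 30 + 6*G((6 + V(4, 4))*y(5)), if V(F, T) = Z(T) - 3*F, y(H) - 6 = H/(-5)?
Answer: 282/7 ≈ 40.286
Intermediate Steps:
y(H) = 6 - H/5 (y(H) = 6 + H/(-5) = 6 + H*(-⅕) = 6 - H/5)
V(F, T) = T - 3*F
G(X) = (-2 + X)/(3 + X)
30 + 6*G((6 + V(4, 4))*y(5)) = 30 + 6*((-2 + (6 + (4 - 3*4))*(6 - ⅕*5))/(3 + (6 + (4 - 3*4))*(6 - ⅕*5))) = 30 + 6*((-2 + (6 + (4 - 12))*(6 - 1))/(3 + (6 + (4 - 12))*(6 - 1))) = 30 + 6*((-2 + (6 - 8)*5)/(3 + (6 - 8)*5)) = 30 + 6*((-2 - 2*5)/(3 - 2*5)) = 30 + 6*((-2 - 10)/(3 - 10)) = 30 + 6*(-12/(-7)) = 30 + 6*(-⅐*(-12)) = 30 + 6*(12/7) = 30 + 72/7 = 282/7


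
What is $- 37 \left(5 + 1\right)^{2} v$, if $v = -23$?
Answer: $30636$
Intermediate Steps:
$- 37 \left(5 + 1\right)^{2} v = - 37 \left(5 + 1\right)^{2} \left(-23\right) = - 37 \cdot 6^{2} \left(-23\right) = \left(-37\right) 36 \left(-23\right) = \left(-1332\right) \left(-23\right) = 30636$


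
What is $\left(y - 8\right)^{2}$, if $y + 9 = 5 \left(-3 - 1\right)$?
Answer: $1369$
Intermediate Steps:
$y = -29$ ($y = -9 + 5 \left(-3 - 1\right) = -9 + 5 \left(-4\right) = -9 - 20 = -29$)
$\left(y - 8\right)^{2} = \left(-29 - 8\right)^{2} = \left(-37\right)^{2} = 1369$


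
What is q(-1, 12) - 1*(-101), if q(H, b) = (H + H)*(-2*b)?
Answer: 149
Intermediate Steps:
q(H, b) = -4*H*b (q(H, b) = (2*H)*(-2*b) = -4*H*b)
q(-1, 12) - 1*(-101) = -4*(-1)*12 - 1*(-101) = 48 + 101 = 149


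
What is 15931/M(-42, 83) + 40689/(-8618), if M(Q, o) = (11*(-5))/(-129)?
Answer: 17708605287/473990 ≈ 37361.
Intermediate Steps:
M(Q, o) = 55/129 (M(Q, o) = -55*(-1/129) = 55/129)
15931/M(-42, 83) + 40689/(-8618) = 15931/(55/129) + 40689/(-8618) = 15931*(129/55) + 40689*(-1/8618) = 2055099/55 - 40689/8618 = 17708605287/473990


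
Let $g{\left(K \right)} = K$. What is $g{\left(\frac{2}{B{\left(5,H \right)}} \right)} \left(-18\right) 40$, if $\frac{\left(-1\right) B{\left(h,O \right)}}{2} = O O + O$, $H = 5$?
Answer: $24$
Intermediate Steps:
$B{\left(h,O \right)} = - 2 O - 2 O^{2}$ ($B{\left(h,O \right)} = - 2 \left(O O + O\right) = - 2 \left(O^{2} + O\right) = - 2 \left(O + O^{2}\right) = - 2 O - 2 O^{2}$)
$g{\left(\frac{2}{B{\left(5,H \right)}} \right)} \left(-18\right) 40 = \frac{2}{\left(-2\right) 5 \left(1 + 5\right)} \left(-18\right) 40 = \frac{2}{\left(-2\right) 5 \cdot 6} \left(-18\right) 40 = \frac{2}{-60} \left(-18\right) 40 = 2 \left(- \frac{1}{60}\right) \left(-18\right) 40 = \left(- \frac{1}{30}\right) \left(-18\right) 40 = \frac{3}{5} \cdot 40 = 24$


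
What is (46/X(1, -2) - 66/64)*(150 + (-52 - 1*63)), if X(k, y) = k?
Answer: 50365/32 ≈ 1573.9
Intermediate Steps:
(46/X(1, -2) - 66/64)*(150 + (-52 - 1*63)) = (46/1 - 66/64)*(150 + (-52 - 1*63)) = (46*1 - 66*1/64)*(150 + (-52 - 63)) = (46 - 33/32)*(150 - 115) = (1439/32)*35 = 50365/32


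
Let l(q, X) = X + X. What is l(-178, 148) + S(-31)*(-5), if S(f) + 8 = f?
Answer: 491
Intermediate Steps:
S(f) = -8 + f
l(q, X) = 2*X
l(-178, 148) + S(-31)*(-5) = 2*148 + (-8 - 31)*(-5) = 296 - 39*(-5) = 296 + 195 = 491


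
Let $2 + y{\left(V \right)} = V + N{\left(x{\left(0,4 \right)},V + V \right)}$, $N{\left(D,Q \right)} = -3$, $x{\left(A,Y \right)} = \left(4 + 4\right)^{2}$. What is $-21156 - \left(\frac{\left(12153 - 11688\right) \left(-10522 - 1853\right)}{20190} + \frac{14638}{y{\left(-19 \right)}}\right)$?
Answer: $- \frac{163628419}{8076} \approx -20261.0$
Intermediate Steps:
$x{\left(A,Y \right)} = 64$ ($x{\left(A,Y \right)} = 8^{2} = 64$)
$y{\left(V \right)} = -5 + V$ ($y{\left(V \right)} = -2 + \left(V - 3\right) = -2 + \left(-3 + V\right) = -5 + V$)
$-21156 - \left(\frac{\left(12153 - 11688\right) \left(-10522 - 1853\right)}{20190} + \frac{14638}{y{\left(-19 \right)}}\right) = -21156 - \left(\frac{\left(12153 - 11688\right) \left(-10522 - 1853\right)}{20190} + \frac{14638}{-5 - 19}\right) = -21156 - \left(465 \left(-12375\right) \frac{1}{20190} + \frac{14638}{-24}\right) = -21156 - \left(\left(-5754375\right) \frac{1}{20190} + 14638 \left(- \frac{1}{24}\right)\right) = -21156 - \left(- \frac{383625}{1346} - \frac{7319}{12}\right) = -21156 - - \frac{7227437}{8076} = -21156 + \frac{7227437}{8076} = - \frac{163628419}{8076}$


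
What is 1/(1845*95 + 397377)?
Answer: 1/572652 ≈ 1.7463e-6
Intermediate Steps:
1/(1845*95 + 397377) = 1/(175275 + 397377) = 1/572652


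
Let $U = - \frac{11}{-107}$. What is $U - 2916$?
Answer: $- \frac{312001}{107} \approx -2915.9$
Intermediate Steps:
$U = \frac{11}{107}$ ($U = \left(-11\right) \left(- \frac{1}{107}\right) = \frac{11}{107} \approx 0.1028$)
$U - 2916 = \frac{11}{107} - 2916 = - \frac{312001}{107}$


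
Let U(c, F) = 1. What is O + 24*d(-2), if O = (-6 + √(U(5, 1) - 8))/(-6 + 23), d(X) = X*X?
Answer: 1626/17 + I*√7/17 ≈ 95.647 + 0.15563*I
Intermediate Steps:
d(X) = X²
O = -6/17 + I*√7/17 (O = (-6 + √(1 - 8))/(-6 + 23) = (-6 + √(-7))/17 = (-6 + I*√7)*(1/17) = -6/17 + I*√7/17 ≈ -0.35294 + 0.15563*I)
O + 24*d(-2) = (-6/17 + I*√7/17) + 24*(-2)² = (-6/17 + I*√7/17) + 24*4 = (-6/17 + I*√7/17) + 96 = 1626/17 + I*√7/17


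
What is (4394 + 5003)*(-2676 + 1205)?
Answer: -13822987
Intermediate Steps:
(4394 + 5003)*(-2676 + 1205) = 9397*(-1471) = -13822987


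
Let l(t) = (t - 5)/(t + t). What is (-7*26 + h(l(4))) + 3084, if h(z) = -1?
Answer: 2901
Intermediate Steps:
l(t) = (-5 + t)/(2*t) (l(t) = (-5 + t)/((2*t)) = (-5 + t)*(1/(2*t)) = (-5 + t)/(2*t))
(-7*26 + h(l(4))) + 3084 = (-7*26 - 1) + 3084 = (-182 - 1) + 3084 = -183 + 3084 = 2901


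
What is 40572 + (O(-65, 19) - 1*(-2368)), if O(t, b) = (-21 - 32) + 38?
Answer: 42925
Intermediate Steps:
O(t, b) = -15 (O(t, b) = -53 + 38 = -15)
40572 + (O(-65, 19) - 1*(-2368)) = 40572 + (-15 - 1*(-2368)) = 40572 + (-15 + 2368) = 40572 + 2353 = 42925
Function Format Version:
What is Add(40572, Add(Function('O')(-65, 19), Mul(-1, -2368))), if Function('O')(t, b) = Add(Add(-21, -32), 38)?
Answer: 42925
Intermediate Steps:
Function('O')(t, b) = -15 (Function('O')(t, b) = Add(-53, 38) = -15)
Add(40572, Add(Function('O')(-65, 19), Mul(-1, -2368))) = Add(40572, Add(-15, Mul(-1, -2368))) = Add(40572, Add(-15, 2368)) = Add(40572, 2353) = 42925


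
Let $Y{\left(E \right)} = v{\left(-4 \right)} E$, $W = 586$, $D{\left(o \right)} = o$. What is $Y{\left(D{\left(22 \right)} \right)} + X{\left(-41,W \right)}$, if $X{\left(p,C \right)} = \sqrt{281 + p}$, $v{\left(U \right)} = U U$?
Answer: $352 + 4 \sqrt{15} \approx 367.49$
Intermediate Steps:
$v{\left(U \right)} = U^{2}$
$Y{\left(E \right)} = 16 E$ ($Y{\left(E \right)} = \left(-4\right)^{2} E = 16 E$)
$Y{\left(D{\left(22 \right)} \right)} + X{\left(-41,W \right)} = 16 \cdot 22 + \sqrt{281 - 41} = 352 + \sqrt{240} = 352 + 4 \sqrt{15}$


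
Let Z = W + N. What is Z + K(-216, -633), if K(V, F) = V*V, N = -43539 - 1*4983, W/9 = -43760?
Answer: -395706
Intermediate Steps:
W = -393840 (W = 9*(-43760) = -393840)
N = -48522 (N = -43539 - 4983 = -48522)
K(V, F) = V²
Z = -442362 (Z = -393840 - 48522 = -442362)
Z + K(-216, -633) = -442362 + (-216)² = -442362 + 46656 = -395706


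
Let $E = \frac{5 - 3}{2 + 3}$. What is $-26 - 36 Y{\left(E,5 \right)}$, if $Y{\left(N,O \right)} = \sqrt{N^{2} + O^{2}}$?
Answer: $-26 - \frac{36 \sqrt{629}}{5} \approx -206.58$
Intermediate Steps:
$E = \frac{2}{5} \approx 0.4$
$-26 - 36 Y{\left(E,5 \right)} = -26 - 36 \sqrt{\left(\frac{2}{5}\right)^{2} + 5^{2}} = -26 - 36 \sqrt{\frac{4}{25} + 25} = -26 - 36 \sqrt{\frac{629}{25}} = -26 - 36 \frac{\sqrt{629}}{5} = -26 - \frac{36 \sqrt{629}}{5}$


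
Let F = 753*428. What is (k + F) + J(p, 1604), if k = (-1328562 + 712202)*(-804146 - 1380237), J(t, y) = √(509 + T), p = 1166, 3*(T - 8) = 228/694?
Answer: 1346366628164 + √62264639/347 ≈ 1.3464e+12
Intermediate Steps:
T = 2814/347 (T = 8 + (228/694)/3 = 8 + (228*(1/694))/3 = 8 + (⅓)*(114/347) = 8 + 38/347 = 2814/347 ≈ 8.1095)
J(t, y) = √62264639/347 (J(t, y) = √(509 + 2814/347) = √(179437/347) = √62264639/347)
F = 322284
k = 1346366305880 (k = -616360*(-2184383) = 1346366305880)
(k + F) + J(p, 1604) = (1346366305880 + 322284) + √62264639/347 = 1346366628164 + √62264639/347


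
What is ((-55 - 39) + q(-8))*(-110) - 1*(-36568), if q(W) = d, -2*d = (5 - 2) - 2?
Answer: 46963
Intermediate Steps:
d = -½ (d = -((5 - 2) - 2)/2 = -(3 - 2)/2 = -½*1 = -½ ≈ -0.50000)
q(W) = -½
((-55 - 39) + q(-8))*(-110) - 1*(-36568) = ((-55 - 39) - ½)*(-110) - 1*(-36568) = (-94 - ½)*(-110) + 36568 = -189/2*(-110) + 36568 = 10395 + 36568 = 46963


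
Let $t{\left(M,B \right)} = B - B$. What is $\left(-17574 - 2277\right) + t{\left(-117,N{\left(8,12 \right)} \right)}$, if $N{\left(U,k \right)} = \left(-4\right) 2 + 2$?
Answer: $-19851$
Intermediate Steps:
$N{\left(U,k \right)} = -6$ ($N{\left(U,k \right)} = -8 + 2 = -6$)
$t{\left(M,B \right)} = 0$
$\left(-17574 - 2277\right) + t{\left(-117,N{\left(8,12 \right)} \right)} = \left(-17574 - 2277\right) + 0 = -19851 + 0 = -19851$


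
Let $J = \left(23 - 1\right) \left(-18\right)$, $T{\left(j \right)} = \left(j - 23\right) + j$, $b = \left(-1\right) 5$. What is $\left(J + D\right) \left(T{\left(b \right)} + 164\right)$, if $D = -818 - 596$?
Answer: $-237110$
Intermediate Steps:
$D = -1414$
$b = -5$
$T{\left(j \right)} = -23 + 2 j$ ($T{\left(j \right)} = \left(-23 + j\right) + j = -23 + 2 j$)
$J = -396$ ($J = 22 \left(-18\right) = -396$)
$\left(J + D\right) \left(T{\left(b \right)} + 164\right) = \left(-396 - 1414\right) \left(\left(-23 + 2 \left(-5\right)\right) + 164\right) = - 1810 \left(\left(-23 - 10\right) + 164\right) = - 1810 \left(-33 + 164\right) = \left(-1810\right) 131 = -237110$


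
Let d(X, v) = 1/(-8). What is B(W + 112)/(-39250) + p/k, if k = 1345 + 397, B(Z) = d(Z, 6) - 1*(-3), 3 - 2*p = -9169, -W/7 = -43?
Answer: 719981967/273494000 ≈ 2.6325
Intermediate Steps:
W = 301 (W = -7*(-43) = 301)
d(X, v) = -⅛
p = 4586 (p = 3/2 - ½*(-9169) = 3/2 + 9169/2 = 4586)
B(Z) = 23/8 (B(Z) = -⅛ - 1*(-3) = -⅛ + 3 = 23/8)
k = 1742
B(W + 112)/(-39250) + p/k = (23/8)/(-39250) + 4586/1742 = (23/8)*(-1/39250) + 4586*(1/1742) = -23/314000 + 2293/871 = 719981967/273494000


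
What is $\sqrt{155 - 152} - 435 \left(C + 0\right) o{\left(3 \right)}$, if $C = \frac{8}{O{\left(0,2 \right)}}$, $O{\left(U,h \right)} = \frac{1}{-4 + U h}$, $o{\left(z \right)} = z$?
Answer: $41760 + \sqrt{3} \approx 41762.0$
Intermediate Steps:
$C = -32$ ($C = \frac{8}{\frac{1}{-4 + 0 \cdot 2}} = \frac{8}{\frac{1}{-4 + 0}} = \frac{8}{\frac{1}{-4}} = \frac{8}{- \frac{1}{4}} = 8 \left(-4\right) = -32$)
$\sqrt{155 - 152} - 435 \left(C + 0\right) o{\left(3 \right)} = \sqrt{155 - 152} - 435 \left(-32 + 0\right) 3 = \sqrt{3} - 435 \left(\left(-32\right) 3\right) = \sqrt{3} - -41760 = \sqrt{3} + 41760 = 41760 + \sqrt{3}$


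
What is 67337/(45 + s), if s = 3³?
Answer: 67337/72 ≈ 935.24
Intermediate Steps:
s = 27
67337/(45 + s) = 67337/(45 + 27) = 67337/72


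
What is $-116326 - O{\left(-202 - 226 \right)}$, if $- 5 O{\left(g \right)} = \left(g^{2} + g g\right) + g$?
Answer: $-43138$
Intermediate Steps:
$O{\left(g \right)} = - \frac{2 g^{2}}{5} - \frac{g}{5}$ ($O{\left(g \right)} = - \frac{\left(g^{2} + g g\right) + g}{5} = - \frac{\left(g^{2} + g^{2}\right) + g}{5} = - \frac{2 g^{2} + g}{5} = - \frac{g + 2 g^{2}}{5} = - \frac{2 g^{2}}{5} - \frac{g}{5}$)
$-116326 - O{\left(-202 - 226 \right)} = -116326 - - \frac{\left(-202 - 226\right) \left(1 + 2 \left(-202 - 226\right)\right)}{5} = -116326 - \left(- \frac{1}{5}\right) \left(-428\right) \left(1 + 2 \left(-428\right)\right) = -116326 - \left(- \frac{1}{5}\right) \left(-428\right) \left(1 - 856\right) = -116326 - \left(- \frac{1}{5}\right) \left(-428\right) \left(-855\right) = -116326 - -73188 = -116326 + 73188 = -43138$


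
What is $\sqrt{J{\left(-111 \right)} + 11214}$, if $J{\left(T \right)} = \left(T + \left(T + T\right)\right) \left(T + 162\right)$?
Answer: $3 i \sqrt{641} \approx 75.954 i$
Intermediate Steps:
$J{\left(T \right)} = 3 T \left(162 + T\right)$ ($J{\left(T \right)} = \left(T + 2 T\right) \left(162 + T\right) = 3 T \left(162 + T\right)$)
$\sqrt{J{\left(-111 \right)} + 11214} = \sqrt{3 \left(-111\right) \left(162 - 111\right) + 11214} = \sqrt{3 \left(-111\right) 51 + 11214} = \sqrt{-16983 + 11214} = \sqrt{-5769} = 3 i \sqrt{641}$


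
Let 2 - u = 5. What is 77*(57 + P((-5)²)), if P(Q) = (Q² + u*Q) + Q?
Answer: 48664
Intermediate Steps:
u = -3 (u = 2 - 1*5 = 2 - 5 = -3)
P(Q) = Q² - 2*Q (P(Q) = (Q² - 3*Q) + Q = Q² - 2*Q)
77*(57 + P((-5)²)) = 77*(57 + (-5)²*(-2 + (-5)²)) = 77*(57 + 25*(-2 + 25)) = 77*(57 + 25*23) = 77*(57 + 575) = 77*632 = 48664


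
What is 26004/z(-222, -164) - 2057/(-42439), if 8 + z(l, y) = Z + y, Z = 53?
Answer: -1103338973/5050241 ≈ -218.47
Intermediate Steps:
z(l, y) = 45 + y (z(l, y) = -8 + (53 + y) = 45 + y)
26004/z(-222, -164) - 2057/(-42439) = 26004/(45 - 164) - 2057/(-42439) = 26004/(-119) - 2057*(-1/42439) = 26004*(-1/119) + 2057/42439 = -26004/119 + 2057/42439 = -1103338973/5050241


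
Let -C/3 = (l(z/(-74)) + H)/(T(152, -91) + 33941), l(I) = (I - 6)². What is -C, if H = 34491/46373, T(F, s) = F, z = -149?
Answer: 12673449123/8657526916964 ≈ 0.0014639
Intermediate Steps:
H = 34491/46373 (H = 34491*(1/46373) = 34491/46373 ≈ 0.74377)
l(I) = (-6 + I)²
C = -12673449123/8657526916964 (C = -3*((-6 - 149/(-74))² + 34491/46373)/(152 + 33941) = -3*((-6 - 149*(-1/74))² + 34491/46373)/34093 = -3*((-6 + 149/74)² + 34491/46373)/34093 = -3*((-295/74)² + 34491/46373)/34093 = -3*(87025/5476 + 34491/46373)/34093 = -12673449123/(253938548*34093) = -3*4224483041/8657526916964 = -12673449123/8657526916964 ≈ -0.0014639)
-C = -1*(-12673449123/8657526916964) = 12673449123/8657526916964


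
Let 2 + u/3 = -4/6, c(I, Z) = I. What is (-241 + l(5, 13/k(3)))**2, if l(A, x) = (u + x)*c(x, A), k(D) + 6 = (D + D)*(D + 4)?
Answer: 99799759921/1679616 ≈ 59418.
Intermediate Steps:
u = -8 (u = -6 + 3*(-4/6) = -6 + 3*(-4*1/6) = -6 + 3*(-2/3) = -6 - 2 = -8)
k(D) = -6 + 2*D*(4 + D) (k(D) = -6 + (D + D)*(D + 4) = -6 + (2*D)*(4 + D) = -6 + 2*D*(4 + D))
l(A, x) = x*(-8 + x) (l(A, x) = (-8 + x)*x = x*(-8 + x))
(-241 + l(5, 13/k(3)))**2 = (-241 + (13/(-6 + 2*3**2 + 8*3))*(-8 + 13/(-6 + 2*3**2 + 8*3)))**2 = (-241 + (13/(-6 + 2*9 + 24))*(-8 + 13/(-6 + 2*9 + 24)))**2 = (-241 + (13/(-6 + 18 + 24))*(-8 + 13/(-6 + 18 + 24)))**2 = (-241 + (13/36)*(-8 + 13/36))**2 = (-241 + (13*(1/36))*(-8 + 13*(1/36)))**2 = (-241 + 13*(-8 + 13/36)/36)**2 = (-241 + (13/36)*(-275/36))**2 = (-241 - 3575/1296)**2 = (-315911/1296)**2 = 99799759921/1679616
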